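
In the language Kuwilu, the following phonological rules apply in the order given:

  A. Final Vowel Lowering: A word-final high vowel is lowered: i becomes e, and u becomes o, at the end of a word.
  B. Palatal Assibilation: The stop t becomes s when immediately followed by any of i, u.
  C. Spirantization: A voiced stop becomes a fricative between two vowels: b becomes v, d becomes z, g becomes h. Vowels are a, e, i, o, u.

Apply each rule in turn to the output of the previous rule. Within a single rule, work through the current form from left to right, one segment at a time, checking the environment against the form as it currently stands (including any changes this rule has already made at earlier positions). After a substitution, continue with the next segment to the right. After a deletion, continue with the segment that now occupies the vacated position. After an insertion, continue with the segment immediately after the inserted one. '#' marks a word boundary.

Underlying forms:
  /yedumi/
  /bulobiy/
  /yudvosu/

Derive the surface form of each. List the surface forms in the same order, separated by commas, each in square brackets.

/yedumi/:
  A Final Vowel Lowering: [yedumi] → [yedume]
  B Palatal Assibilation: no change — [yedume]
  C Spirantization: [yedume] → [yezume]
/bulobiy/:
  A Final Vowel Lowering: no change — [bulobiy]
  B Palatal Assibilation: no change — [bulobiy]
  C Spirantization: [bulobiy] → [buloviy]
/yudvosu/:
  A Final Vowel Lowering: [yudvosu] → [yudvoso]
  B Palatal Assibilation: no change — [yudvoso]
  C Spirantization: no change — [yudvoso]

[yezume], [buloviy], [yudvoso]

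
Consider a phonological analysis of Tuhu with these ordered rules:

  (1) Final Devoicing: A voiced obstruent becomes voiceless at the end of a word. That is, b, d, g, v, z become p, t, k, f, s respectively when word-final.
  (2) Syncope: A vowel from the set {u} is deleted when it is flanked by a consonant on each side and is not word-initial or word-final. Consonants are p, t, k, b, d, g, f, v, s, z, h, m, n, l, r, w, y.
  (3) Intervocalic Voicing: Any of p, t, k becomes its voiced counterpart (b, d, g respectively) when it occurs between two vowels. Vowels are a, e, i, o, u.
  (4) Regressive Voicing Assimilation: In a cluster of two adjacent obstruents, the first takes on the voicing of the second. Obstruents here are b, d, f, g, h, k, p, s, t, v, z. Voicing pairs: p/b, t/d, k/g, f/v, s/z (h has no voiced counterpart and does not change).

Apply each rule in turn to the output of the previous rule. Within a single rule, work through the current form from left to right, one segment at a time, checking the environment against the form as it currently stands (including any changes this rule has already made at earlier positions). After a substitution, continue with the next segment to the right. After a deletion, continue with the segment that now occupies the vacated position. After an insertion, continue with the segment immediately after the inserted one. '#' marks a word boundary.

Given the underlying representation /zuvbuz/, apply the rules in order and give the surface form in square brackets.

[zvps]

(1) Final Devoicing: [zuvbuz] → [zuvbus]
(2) Syncope: [zuvbus] → [zvbs]
(3) Intervocalic Voicing: no change — [zvbs]
(4) Regressive Voicing Assimilation: [zvbs] → [zvps]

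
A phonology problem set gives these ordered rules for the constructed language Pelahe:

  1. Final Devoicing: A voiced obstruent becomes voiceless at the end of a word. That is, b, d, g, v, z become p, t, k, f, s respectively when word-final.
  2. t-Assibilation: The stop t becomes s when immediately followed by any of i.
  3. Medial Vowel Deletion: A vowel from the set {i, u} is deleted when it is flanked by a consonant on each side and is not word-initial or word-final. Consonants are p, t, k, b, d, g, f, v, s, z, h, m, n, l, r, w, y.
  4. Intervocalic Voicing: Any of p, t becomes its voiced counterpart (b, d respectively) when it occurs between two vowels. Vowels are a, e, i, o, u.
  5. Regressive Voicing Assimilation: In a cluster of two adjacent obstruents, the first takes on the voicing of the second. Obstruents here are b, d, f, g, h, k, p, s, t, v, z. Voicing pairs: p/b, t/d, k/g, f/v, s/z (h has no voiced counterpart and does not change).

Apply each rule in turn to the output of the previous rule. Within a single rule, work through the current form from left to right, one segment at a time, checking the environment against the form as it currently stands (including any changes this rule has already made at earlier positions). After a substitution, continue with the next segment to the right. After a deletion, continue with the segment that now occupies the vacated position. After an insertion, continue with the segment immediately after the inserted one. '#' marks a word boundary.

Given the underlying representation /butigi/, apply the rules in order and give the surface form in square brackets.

1 Final Devoicing: no change — [butigi]
2 t-Assibilation: [butigi] → [busigi]
3 Medial Vowel Deletion: [busigi] → [bsgi]
4 Intervocalic Voicing: no change — [bsgi]
5 Regressive Voicing Assimilation: [bsgi] → [pzgi]

[pzgi]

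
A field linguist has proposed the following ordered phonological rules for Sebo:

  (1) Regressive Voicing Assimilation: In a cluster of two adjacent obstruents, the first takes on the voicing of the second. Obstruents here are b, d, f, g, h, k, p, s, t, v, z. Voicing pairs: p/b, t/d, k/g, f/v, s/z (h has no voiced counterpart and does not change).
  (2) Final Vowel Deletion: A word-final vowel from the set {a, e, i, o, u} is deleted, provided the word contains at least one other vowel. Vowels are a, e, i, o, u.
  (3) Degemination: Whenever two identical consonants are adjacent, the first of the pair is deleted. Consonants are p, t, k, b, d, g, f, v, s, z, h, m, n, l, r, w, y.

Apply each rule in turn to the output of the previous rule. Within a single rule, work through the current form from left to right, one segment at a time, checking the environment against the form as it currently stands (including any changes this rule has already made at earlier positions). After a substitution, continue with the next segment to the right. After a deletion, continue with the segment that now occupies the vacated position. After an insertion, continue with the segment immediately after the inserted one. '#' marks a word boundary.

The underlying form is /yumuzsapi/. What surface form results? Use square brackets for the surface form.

[yumusap]

(1) Regressive Voicing Assimilation: [yumuzsapi] → [yumussapi]
(2) Final Vowel Deletion: [yumussapi] → [yumussap]
(3) Degemination: [yumussap] → [yumusap]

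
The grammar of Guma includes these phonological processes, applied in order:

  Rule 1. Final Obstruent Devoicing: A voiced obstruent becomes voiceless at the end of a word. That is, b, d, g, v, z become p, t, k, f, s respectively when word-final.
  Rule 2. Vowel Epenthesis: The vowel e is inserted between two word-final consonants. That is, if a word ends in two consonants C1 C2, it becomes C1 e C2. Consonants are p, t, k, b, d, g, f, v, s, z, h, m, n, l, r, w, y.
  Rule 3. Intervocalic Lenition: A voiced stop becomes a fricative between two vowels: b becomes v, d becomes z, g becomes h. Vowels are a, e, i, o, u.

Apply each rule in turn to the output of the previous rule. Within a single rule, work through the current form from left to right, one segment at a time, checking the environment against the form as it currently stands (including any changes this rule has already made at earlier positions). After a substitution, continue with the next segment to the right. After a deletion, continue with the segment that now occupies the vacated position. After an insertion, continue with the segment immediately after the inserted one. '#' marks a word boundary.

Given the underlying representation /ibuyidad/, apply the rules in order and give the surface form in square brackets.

Rule 1 Final Obstruent Devoicing: [ibuyidad] → [ibuyidat]
Rule 2 Vowel Epenthesis: no change — [ibuyidat]
Rule 3 Intervocalic Lenition: [ibuyidat] → [ivuyizat]

[ivuyizat]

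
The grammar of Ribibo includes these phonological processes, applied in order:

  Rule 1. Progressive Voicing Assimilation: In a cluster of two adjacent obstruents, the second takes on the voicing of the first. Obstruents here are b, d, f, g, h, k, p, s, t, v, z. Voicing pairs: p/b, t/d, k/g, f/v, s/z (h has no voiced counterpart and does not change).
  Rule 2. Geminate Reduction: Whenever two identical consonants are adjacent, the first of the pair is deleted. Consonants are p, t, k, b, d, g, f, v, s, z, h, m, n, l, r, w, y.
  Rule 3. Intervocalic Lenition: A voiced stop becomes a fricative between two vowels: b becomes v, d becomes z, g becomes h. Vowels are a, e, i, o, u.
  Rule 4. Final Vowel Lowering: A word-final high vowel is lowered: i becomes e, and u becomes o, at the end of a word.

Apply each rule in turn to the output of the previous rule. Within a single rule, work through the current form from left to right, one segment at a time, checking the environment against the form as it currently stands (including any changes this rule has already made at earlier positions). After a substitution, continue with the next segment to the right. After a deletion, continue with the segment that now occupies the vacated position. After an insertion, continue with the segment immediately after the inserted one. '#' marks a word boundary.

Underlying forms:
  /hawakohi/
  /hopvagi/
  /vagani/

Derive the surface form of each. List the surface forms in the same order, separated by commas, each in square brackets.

[hawakohe], [hopfahe], [vahane]

/hawakohi/:
  Rule 1 Progressive Voicing Assimilation: no change — [hawakohi]
  Rule 2 Geminate Reduction: no change — [hawakohi]
  Rule 3 Intervocalic Lenition: no change — [hawakohi]
  Rule 4 Final Vowel Lowering: [hawakohi] → [hawakohe]
/hopvagi/:
  Rule 1 Progressive Voicing Assimilation: [hopvagi] → [hopfagi]
  Rule 2 Geminate Reduction: no change — [hopfagi]
  Rule 3 Intervocalic Lenition: [hopfagi] → [hopfahi]
  Rule 4 Final Vowel Lowering: [hopfahi] → [hopfahe]
/vagani/:
  Rule 1 Progressive Voicing Assimilation: no change — [vagani]
  Rule 2 Geminate Reduction: no change — [vagani]
  Rule 3 Intervocalic Lenition: [vagani] → [vahani]
  Rule 4 Final Vowel Lowering: [vahani] → [vahane]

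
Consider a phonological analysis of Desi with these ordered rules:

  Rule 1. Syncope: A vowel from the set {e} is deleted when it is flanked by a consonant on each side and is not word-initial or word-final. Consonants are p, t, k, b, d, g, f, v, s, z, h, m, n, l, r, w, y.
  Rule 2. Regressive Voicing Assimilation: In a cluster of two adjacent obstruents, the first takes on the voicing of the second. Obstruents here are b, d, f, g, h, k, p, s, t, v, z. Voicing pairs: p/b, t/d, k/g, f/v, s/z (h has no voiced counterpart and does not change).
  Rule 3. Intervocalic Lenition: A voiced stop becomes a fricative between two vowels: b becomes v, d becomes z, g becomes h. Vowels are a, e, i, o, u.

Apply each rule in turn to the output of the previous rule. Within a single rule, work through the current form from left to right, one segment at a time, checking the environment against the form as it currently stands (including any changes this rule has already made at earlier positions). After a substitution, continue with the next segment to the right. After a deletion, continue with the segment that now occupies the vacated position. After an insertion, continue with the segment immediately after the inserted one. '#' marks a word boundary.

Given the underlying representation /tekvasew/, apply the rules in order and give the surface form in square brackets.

Rule 1 Syncope: [tekvasew] → [tkvasw]
Rule 2 Regressive Voicing Assimilation: [tkvasw] → [tgvasw]
Rule 3 Intervocalic Lenition: no change — [tgvasw]

[tgvasw]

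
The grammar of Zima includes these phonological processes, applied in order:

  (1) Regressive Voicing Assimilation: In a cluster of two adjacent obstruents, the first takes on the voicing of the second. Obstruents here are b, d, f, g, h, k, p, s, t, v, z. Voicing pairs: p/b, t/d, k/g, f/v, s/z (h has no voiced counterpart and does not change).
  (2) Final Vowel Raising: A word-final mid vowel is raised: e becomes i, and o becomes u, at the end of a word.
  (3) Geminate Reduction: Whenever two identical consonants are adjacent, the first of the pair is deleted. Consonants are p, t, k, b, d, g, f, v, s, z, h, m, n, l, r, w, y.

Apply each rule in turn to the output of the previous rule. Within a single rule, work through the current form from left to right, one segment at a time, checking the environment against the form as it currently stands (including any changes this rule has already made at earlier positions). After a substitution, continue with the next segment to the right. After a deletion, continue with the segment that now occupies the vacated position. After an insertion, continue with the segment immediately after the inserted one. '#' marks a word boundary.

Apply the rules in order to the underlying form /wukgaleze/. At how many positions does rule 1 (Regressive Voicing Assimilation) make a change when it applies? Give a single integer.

(1) Regressive Voicing Assimilation: [wukgaleze] → [wuggaleze]
(2) Final Vowel Raising: [wuggaleze] → [wuggalezi]
(3) Geminate Reduction: [wuggalezi] → [wugalezi]
Rule 1 changed 1 position(s).

1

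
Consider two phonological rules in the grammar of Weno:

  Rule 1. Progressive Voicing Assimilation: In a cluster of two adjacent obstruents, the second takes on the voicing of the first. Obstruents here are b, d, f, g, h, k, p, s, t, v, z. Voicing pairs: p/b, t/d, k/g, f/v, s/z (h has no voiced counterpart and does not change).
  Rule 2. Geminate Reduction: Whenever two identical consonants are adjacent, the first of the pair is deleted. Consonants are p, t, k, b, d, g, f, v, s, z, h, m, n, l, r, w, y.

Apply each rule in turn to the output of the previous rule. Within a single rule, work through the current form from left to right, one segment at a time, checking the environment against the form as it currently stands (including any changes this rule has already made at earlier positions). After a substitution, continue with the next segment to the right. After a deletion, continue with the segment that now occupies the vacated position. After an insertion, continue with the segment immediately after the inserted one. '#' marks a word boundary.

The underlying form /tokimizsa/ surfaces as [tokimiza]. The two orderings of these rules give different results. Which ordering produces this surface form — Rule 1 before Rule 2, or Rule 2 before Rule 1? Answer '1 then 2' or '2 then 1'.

Order 1 then 2:
  1 Progressive Voicing Assimilation: [tokimizsa] → [tokimizza]
  2 Geminate Reduction: [tokimizza] → [tokimiza]
  result: [tokimiza]
Order 2 then 1:
  2 Geminate Reduction: no change — [tokimizsa]
  1 Progressive Voicing Assimilation: [tokimizsa] → [tokimizza]
  result: [tokimizza]

1 then 2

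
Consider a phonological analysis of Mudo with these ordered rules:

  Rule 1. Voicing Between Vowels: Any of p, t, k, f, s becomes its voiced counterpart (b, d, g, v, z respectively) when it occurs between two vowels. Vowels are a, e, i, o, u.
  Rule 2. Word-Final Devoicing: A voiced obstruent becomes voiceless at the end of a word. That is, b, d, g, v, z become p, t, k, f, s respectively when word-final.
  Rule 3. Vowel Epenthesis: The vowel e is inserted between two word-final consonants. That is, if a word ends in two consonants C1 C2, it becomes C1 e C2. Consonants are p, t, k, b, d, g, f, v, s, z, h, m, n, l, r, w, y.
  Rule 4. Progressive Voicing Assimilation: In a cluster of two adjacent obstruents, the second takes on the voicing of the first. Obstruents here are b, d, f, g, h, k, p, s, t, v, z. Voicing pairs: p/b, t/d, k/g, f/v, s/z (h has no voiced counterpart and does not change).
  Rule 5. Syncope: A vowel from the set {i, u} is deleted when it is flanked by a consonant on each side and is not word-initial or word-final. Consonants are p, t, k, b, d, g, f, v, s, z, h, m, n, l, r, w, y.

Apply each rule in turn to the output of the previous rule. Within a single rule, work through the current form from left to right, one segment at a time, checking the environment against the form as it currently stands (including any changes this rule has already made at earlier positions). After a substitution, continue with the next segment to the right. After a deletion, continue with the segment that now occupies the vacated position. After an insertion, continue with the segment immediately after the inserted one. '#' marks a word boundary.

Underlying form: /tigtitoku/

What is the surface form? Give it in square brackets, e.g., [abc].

Rule 1 Voicing Between Vowels: [tigtitoku] → [tigtidogu]
Rule 2 Word-Final Devoicing: no change — [tigtidogu]
Rule 3 Vowel Epenthesis: no change — [tigtidogu]
Rule 4 Progressive Voicing Assimilation: [tigtidogu] → [tigdidogu]
Rule 5 Syncope: [tigdidogu] → [tgddogu]

[tgddogu]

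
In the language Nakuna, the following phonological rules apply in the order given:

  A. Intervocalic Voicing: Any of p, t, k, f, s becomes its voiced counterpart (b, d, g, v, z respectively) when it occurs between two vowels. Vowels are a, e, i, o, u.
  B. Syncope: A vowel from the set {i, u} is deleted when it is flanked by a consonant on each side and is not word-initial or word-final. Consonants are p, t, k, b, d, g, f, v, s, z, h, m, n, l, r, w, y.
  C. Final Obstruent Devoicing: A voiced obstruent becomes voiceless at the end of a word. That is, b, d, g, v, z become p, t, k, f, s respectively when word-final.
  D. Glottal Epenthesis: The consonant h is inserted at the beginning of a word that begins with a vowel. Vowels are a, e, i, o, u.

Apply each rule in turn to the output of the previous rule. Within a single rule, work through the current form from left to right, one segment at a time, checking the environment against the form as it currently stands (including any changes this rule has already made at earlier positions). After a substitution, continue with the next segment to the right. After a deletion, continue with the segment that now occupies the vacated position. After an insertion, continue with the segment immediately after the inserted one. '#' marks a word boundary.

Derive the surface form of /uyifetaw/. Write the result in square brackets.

[huyvedaw]

A Intervocalic Voicing: [uyifetaw] → [uyivedaw]
B Syncope: [uyivedaw] → [uyvedaw]
C Final Obstruent Devoicing: no change — [uyvedaw]
D Glottal Epenthesis: [uyvedaw] → [huyvedaw]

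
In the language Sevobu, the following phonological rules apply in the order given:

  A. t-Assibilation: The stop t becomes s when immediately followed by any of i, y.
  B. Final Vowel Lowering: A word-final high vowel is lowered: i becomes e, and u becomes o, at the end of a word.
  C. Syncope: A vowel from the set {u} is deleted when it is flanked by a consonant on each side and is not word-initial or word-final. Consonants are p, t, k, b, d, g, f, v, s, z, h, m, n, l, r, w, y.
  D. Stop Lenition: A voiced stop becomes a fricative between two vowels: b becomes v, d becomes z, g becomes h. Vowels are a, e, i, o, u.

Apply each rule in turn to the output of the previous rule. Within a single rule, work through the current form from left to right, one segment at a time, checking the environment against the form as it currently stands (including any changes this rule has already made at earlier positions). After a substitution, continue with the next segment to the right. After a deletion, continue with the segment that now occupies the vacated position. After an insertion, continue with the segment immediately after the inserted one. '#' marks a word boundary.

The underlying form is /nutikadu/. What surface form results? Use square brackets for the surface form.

A t-Assibilation: [nutikadu] → [nusikadu]
B Final Vowel Lowering: [nusikadu] → [nusikado]
C Syncope: [nusikado] → [nsikado]
D Stop Lenition: [nsikado] → [nsikazo]

[nsikazo]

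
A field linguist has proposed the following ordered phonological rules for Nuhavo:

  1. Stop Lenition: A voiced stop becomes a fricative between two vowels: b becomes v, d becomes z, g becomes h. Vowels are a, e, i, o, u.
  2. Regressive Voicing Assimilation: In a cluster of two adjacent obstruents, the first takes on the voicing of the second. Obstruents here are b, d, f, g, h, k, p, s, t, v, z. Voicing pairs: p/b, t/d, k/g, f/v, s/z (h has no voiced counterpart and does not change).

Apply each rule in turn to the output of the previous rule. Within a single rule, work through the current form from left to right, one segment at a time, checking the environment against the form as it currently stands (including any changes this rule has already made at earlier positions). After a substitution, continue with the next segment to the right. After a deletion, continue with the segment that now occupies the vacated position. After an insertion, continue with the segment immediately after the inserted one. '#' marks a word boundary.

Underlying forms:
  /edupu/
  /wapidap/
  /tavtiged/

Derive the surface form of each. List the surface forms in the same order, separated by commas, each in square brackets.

/edupu/:
  1 Stop Lenition: [edupu] → [ezupu]
  2 Regressive Voicing Assimilation: no change — [ezupu]
/wapidap/:
  1 Stop Lenition: [wapidap] → [wapizap]
  2 Regressive Voicing Assimilation: no change — [wapizap]
/tavtiged/:
  1 Stop Lenition: [tavtiged] → [tavtihed]
  2 Regressive Voicing Assimilation: [tavtihed] → [taftihed]

[ezupu], [wapizap], [taftihed]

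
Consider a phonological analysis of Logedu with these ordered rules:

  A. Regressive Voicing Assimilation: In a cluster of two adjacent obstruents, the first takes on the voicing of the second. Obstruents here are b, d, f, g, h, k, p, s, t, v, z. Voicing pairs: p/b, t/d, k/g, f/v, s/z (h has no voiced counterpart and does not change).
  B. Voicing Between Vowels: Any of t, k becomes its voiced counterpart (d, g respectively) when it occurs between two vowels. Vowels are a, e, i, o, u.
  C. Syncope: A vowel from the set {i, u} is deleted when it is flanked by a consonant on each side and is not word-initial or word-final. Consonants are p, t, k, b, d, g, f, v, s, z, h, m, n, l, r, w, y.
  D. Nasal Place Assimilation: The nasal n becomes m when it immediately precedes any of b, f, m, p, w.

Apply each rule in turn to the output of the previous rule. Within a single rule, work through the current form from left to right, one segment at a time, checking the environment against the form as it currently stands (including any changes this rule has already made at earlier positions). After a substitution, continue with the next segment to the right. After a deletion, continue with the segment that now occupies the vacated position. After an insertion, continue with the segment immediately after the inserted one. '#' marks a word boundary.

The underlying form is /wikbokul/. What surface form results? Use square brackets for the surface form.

[wgbogl]

A Regressive Voicing Assimilation: [wikbokul] → [wigbokul]
B Voicing Between Vowels: [wigbokul] → [wigbogul]
C Syncope: [wigbogul] → [wgbogl]
D Nasal Place Assimilation: no change — [wgbogl]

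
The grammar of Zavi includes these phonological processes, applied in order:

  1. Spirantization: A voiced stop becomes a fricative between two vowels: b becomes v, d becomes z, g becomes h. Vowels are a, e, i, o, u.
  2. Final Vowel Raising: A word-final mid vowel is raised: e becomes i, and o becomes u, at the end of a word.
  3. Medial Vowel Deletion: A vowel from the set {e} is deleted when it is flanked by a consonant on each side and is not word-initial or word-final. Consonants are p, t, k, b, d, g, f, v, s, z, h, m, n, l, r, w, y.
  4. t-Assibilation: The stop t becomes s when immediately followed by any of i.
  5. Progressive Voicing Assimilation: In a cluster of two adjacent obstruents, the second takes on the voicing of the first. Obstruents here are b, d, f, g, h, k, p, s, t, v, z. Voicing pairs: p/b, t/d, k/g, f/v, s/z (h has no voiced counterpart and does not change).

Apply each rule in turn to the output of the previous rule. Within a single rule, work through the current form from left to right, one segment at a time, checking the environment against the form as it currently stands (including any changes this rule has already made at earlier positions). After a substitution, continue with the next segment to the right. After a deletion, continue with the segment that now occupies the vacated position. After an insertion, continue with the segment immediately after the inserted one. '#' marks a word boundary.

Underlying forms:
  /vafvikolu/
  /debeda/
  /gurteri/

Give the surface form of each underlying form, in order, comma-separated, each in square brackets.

/vafvikolu/:
  1 Spirantization: no change — [vafvikolu]
  2 Final Vowel Raising: no change — [vafvikolu]
  3 Medial Vowel Deletion: no change — [vafvikolu]
  4 t-Assibilation: no change — [vafvikolu]
  5 Progressive Voicing Assimilation: [vafvikolu] → [vaffikolu]
/debeda/:
  1 Spirantization: [debeda] → [deveza]
  2 Final Vowel Raising: no change — [deveza]
  3 Medial Vowel Deletion: [deveza] → [dvza]
  4 t-Assibilation: no change — [dvza]
  5 Progressive Voicing Assimilation: no change — [dvza]
/gurteri/:
  1 Spirantization: no change — [gurteri]
  2 Final Vowel Raising: no change — [gurteri]
  3 Medial Vowel Deletion: [gurteri] → [gurtri]
  4 t-Assibilation: no change — [gurtri]
  5 Progressive Voicing Assimilation: no change — [gurtri]

[vaffikolu], [dvza], [gurtri]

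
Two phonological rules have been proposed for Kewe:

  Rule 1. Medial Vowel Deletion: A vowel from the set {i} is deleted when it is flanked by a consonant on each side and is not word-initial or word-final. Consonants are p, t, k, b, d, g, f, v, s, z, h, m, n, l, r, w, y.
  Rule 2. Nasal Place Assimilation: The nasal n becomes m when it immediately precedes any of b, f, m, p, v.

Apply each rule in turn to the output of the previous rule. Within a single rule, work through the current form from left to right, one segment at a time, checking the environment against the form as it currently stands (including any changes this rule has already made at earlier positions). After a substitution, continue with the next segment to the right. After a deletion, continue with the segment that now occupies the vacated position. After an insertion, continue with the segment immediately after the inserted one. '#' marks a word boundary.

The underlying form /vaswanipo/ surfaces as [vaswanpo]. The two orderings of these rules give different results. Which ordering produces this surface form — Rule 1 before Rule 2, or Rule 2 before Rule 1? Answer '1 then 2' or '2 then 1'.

2 then 1

Order 1 then 2:
  1 Medial Vowel Deletion: [vaswanipo] → [vaswanpo]
  2 Nasal Place Assimilation: [vaswanpo] → [vaswampo]
  result: [vaswampo]
Order 2 then 1:
  2 Nasal Place Assimilation: no change — [vaswanipo]
  1 Medial Vowel Deletion: [vaswanipo] → [vaswanpo]
  result: [vaswanpo]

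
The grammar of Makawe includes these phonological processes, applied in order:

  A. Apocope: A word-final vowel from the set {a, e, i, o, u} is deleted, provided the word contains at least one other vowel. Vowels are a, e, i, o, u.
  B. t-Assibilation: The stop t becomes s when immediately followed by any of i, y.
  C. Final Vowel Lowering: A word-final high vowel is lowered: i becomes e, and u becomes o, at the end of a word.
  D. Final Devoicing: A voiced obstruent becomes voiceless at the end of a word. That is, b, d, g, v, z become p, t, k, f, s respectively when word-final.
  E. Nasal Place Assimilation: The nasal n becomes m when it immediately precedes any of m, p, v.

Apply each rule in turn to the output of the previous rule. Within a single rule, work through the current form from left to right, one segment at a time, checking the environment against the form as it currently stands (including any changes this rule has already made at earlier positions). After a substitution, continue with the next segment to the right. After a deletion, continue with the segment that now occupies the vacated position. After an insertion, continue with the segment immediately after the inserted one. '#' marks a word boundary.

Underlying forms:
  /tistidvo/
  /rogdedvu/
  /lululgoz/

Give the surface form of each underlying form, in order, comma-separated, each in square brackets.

[sissidf], [rogdedf], [lululgos]

/tistidvo/:
  A Apocope: [tistidvo] → [tistidv]
  B t-Assibilation: [tistidv] → [sissidv]
  C Final Vowel Lowering: no change — [sissidv]
  D Final Devoicing: [sissidv] → [sissidf]
  E Nasal Place Assimilation: no change — [sissidf]
/rogdedvu/:
  A Apocope: [rogdedvu] → [rogdedv]
  B t-Assibilation: no change — [rogdedv]
  C Final Vowel Lowering: no change — [rogdedv]
  D Final Devoicing: [rogdedv] → [rogdedf]
  E Nasal Place Assimilation: no change — [rogdedf]
/lululgoz/:
  A Apocope: no change — [lululgoz]
  B t-Assibilation: no change — [lululgoz]
  C Final Vowel Lowering: no change — [lululgoz]
  D Final Devoicing: [lululgoz] → [lululgos]
  E Nasal Place Assimilation: no change — [lululgos]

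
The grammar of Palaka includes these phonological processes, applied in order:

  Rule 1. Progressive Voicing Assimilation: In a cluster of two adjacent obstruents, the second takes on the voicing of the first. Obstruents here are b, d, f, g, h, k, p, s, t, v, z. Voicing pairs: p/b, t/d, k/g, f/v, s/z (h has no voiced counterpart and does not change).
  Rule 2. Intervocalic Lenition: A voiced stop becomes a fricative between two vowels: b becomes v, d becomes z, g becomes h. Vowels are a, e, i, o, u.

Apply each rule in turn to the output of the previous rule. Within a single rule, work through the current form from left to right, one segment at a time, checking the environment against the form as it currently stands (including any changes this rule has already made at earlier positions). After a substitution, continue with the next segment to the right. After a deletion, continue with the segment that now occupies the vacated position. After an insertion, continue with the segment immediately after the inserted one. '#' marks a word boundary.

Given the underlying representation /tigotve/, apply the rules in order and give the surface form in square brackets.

Rule 1 Progressive Voicing Assimilation: [tigotve] → [tigotfe]
Rule 2 Intervocalic Lenition: [tigotfe] → [tihotfe]

[tihotfe]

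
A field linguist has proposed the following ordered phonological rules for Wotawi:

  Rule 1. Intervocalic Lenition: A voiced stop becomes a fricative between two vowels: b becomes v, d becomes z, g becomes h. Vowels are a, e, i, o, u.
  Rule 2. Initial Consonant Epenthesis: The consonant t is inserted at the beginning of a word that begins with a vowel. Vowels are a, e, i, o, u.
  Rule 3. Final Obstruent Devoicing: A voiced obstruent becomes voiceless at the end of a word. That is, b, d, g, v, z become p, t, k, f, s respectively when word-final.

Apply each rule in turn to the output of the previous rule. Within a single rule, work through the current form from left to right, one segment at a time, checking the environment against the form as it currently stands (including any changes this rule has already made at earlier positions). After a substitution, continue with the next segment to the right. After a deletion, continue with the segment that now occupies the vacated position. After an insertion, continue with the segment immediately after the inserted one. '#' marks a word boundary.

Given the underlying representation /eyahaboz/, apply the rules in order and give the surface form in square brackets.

Rule 1 Intervocalic Lenition: [eyahaboz] → [eyahavoz]
Rule 2 Initial Consonant Epenthesis: [eyahavoz] → [teyahavoz]
Rule 3 Final Obstruent Devoicing: [teyahavoz] → [teyahavos]

[teyahavos]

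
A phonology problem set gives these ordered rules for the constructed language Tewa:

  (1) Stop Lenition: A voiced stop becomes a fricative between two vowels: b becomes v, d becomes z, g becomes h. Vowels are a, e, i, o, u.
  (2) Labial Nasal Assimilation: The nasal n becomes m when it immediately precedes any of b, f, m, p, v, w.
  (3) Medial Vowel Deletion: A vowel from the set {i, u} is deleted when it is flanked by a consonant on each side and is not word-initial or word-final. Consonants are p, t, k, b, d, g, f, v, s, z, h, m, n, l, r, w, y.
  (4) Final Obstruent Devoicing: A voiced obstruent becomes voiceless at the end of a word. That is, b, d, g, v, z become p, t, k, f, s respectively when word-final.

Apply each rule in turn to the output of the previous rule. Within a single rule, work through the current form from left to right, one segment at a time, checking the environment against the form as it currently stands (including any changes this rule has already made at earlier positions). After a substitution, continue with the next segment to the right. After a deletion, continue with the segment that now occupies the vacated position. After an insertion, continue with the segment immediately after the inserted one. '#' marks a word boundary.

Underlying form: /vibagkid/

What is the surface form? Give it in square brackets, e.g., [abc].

(1) Stop Lenition: [vibagkid] → [vivagkid]
(2) Labial Nasal Assimilation: no change — [vivagkid]
(3) Medial Vowel Deletion: [vivagkid] → [vvagkd]
(4) Final Obstruent Devoicing: [vvagkd] → [vvagkt]

[vvagkt]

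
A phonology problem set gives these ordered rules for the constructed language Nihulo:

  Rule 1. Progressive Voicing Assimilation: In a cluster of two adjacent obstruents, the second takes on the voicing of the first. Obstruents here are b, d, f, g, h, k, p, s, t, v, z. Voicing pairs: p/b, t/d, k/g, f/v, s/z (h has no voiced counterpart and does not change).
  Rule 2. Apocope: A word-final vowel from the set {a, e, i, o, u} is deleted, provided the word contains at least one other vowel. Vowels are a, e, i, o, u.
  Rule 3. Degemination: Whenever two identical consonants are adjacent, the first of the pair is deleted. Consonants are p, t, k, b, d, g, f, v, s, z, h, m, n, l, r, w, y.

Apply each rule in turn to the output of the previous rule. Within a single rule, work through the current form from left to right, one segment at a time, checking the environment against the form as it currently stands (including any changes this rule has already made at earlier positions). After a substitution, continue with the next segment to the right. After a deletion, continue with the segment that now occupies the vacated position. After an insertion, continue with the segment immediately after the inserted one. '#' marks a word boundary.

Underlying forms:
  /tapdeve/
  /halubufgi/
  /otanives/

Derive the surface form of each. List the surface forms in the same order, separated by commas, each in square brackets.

/tapdeve/:
  Rule 1 Progressive Voicing Assimilation: [tapdeve] → [tapteve]
  Rule 2 Apocope: [tapteve] → [taptev]
  Rule 3 Degemination: no change — [taptev]
/halubufgi/:
  Rule 1 Progressive Voicing Assimilation: [halubufgi] → [halubufki]
  Rule 2 Apocope: [halubufki] → [halubufk]
  Rule 3 Degemination: no change — [halubufk]
/otanives/:
  Rule 1 Progressive Voicing Assimilation: no change — [otanives]
  Rule 2 Apocope: no change — [otanives]
  Rule 3 Degemination: no change — [otanives]

[taptev], [halubufk], [otanives]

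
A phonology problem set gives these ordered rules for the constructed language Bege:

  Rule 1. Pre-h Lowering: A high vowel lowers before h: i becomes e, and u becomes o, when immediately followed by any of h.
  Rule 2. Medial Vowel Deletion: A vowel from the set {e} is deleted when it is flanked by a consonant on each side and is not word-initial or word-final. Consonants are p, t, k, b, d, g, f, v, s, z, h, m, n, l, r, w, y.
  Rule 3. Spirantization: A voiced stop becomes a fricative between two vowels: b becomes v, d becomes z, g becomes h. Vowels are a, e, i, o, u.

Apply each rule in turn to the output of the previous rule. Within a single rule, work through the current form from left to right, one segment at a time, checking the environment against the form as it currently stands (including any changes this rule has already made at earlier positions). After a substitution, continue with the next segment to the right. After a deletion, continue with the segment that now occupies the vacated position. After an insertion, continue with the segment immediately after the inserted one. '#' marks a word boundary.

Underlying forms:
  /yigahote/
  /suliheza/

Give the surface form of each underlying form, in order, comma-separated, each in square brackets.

[yihahote], [sulhza]

/yigahote/:
  Rule 1 Pre-h Lowering: no change — [yigahote]
  Rule 2 Medial Vowel Deletion: no change — [yigahote]
  Rule 3 Spirantization: [yigahote] → [yihahote]
/suliheza/:
  Rule 1 Pre-h Lowering: [suliheza] → [suleheza]
  Rule 2 Medial Vowel Deletion: [suleheza] → [sulhza]
  Rule 3 Spirantization: no change — [sulhza]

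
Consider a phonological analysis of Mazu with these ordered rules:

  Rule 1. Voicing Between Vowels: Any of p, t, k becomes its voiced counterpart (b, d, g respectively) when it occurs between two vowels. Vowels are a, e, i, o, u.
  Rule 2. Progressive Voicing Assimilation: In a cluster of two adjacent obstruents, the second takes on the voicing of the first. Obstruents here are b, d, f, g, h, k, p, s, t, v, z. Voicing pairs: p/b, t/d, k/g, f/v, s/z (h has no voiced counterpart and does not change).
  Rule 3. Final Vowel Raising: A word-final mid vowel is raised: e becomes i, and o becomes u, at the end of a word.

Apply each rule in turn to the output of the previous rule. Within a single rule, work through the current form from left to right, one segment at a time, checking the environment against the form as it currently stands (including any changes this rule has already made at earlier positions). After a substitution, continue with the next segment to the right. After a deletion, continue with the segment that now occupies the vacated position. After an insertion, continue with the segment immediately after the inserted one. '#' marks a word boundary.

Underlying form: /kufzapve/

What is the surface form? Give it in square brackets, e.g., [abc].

[kufsapfi]

Rule 1 Voicing Between Vowels: no change — [kufzapve]
Rule 2 Progressive Voicing Assimilation: [kufzapve] → [kufsapfe]
Rule 3 Final Vowel Raising: [kufsapfe] → [kufsapfi]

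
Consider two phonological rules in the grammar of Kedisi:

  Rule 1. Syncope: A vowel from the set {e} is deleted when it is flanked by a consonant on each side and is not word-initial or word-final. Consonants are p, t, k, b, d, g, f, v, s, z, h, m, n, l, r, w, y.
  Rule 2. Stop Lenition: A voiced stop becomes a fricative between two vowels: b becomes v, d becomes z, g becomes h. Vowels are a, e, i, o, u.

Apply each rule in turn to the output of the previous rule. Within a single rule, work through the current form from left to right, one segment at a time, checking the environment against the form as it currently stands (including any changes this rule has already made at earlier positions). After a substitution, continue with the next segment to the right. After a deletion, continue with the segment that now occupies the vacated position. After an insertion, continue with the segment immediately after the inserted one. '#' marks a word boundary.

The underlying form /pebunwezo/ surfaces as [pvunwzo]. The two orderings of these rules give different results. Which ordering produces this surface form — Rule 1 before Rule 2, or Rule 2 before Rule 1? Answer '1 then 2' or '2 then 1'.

Order 1 then 2:
  1 Syncope: [pebunwezo] → [pbunwzo]
  2 Stop Lenition: no change — [pbunwzo]
  result: [pbunwzo]
Order 2 then 1:
  2 Stop Lenition: [pebunwezo] → [pevunwezo]
  1 Syncope: [pevunwezo] → [pvunwzo]
  result: [pvunwzo]

2 then 1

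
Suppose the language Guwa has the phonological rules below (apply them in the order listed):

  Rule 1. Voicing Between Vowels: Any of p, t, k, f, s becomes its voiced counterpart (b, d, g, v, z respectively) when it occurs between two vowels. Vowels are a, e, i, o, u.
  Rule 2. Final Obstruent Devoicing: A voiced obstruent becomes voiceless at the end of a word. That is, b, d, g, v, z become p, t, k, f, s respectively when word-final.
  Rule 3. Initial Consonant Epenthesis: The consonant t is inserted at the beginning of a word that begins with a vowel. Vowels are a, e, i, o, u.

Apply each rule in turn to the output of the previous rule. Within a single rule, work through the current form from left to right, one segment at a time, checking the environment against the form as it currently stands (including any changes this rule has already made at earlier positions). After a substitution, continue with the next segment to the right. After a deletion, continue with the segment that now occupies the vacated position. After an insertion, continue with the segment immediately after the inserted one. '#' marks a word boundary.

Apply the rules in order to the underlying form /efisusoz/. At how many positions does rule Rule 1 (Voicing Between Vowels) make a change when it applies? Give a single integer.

3

Rule 1 Voicing Between Vowels: [efisusoz] → [evizuzoz]
Rule 2 Final Obstruent Devoicing: [evizuzoz] → [evizuzos]
Rule 3 Initial Consonant Epenthesis: [evizuzos] → [tevizuzos]
Rule Rule 1 changed 3 position(s).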